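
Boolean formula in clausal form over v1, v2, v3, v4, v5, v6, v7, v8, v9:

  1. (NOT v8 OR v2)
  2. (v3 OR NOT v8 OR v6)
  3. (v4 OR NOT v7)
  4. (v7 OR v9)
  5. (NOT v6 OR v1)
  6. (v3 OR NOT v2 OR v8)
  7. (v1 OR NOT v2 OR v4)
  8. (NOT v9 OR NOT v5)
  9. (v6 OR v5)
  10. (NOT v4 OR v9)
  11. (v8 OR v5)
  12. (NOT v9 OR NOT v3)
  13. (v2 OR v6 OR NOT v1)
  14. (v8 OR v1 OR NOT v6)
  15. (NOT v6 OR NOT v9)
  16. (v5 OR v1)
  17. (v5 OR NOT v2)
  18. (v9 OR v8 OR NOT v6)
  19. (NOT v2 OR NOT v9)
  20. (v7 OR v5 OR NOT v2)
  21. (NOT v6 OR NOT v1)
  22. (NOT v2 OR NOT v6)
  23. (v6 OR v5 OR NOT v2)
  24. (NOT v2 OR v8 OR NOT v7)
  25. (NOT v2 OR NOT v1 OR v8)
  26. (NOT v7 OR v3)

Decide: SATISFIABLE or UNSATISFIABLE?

v2 = True:
  propagation gives v5=True, v9=False, v7=True, v4=True; an empty clause results — contradiction.
v2 = False:
  propagation gives v8=False, v5=True, v9=False, v7=True; an empty clause results — contradiction.
Every branch closes, so no satisfying assignment exists.

UNSATISFIABLE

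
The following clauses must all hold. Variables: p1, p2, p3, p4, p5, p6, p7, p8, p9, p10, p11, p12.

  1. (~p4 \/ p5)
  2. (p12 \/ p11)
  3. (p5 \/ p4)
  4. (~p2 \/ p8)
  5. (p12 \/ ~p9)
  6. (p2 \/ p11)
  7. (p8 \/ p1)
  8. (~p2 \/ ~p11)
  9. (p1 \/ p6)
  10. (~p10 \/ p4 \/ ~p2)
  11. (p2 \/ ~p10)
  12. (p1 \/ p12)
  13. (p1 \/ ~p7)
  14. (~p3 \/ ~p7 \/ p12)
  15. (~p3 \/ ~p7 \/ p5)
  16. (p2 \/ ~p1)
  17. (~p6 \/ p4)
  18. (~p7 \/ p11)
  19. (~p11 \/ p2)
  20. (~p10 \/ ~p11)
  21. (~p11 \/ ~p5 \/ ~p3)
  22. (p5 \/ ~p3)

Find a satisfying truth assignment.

Pure literal: p7 appears only negated; assign p7 = False.
Pure literal: p8 appears only positively; assign p8 = True.
Set p1 = True and propagate.
  then p2 is forced to True.
  then p11 is forced to False.
  then p12 is forced to True.
The remaining clauses are satisfied by p3 = True, p4 = True, p5 = True, p6 = True, p9 = False, p10 = False.

p1 = True, p2 = True, p3 = True, p4 = True, p5 = True, p6 = True, p7 = False, p8 = True, p9 = False, p10 = False, p11 = False, p12 = True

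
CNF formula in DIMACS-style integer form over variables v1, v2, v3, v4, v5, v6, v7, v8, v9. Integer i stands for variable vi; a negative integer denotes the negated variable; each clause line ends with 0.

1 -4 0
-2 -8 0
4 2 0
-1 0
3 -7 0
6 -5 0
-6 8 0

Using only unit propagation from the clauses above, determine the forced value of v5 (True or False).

False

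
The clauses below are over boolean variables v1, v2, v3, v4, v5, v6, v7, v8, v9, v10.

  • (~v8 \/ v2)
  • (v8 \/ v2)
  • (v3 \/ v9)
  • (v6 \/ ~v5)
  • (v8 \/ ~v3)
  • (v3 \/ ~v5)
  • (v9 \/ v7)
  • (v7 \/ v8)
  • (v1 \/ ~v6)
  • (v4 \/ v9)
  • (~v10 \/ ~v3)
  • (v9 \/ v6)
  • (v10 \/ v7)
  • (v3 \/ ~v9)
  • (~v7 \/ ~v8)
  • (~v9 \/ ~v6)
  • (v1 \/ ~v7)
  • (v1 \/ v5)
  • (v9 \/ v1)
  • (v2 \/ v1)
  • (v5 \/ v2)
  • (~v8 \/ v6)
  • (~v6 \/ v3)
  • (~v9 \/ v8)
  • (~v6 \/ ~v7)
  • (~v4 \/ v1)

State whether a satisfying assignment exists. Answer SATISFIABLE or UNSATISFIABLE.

v9 = True:
  propagation gives v3=True, v8=True, v2=True, v10=False; an empty clause results — contradiction.
v9 = False:
  propagation gives v3=True, v8=True, v2=True, v7=True; an empty clause results — contradiction.
Every branch closes, so no satisfying assignment exists.

UNSATISFIABLE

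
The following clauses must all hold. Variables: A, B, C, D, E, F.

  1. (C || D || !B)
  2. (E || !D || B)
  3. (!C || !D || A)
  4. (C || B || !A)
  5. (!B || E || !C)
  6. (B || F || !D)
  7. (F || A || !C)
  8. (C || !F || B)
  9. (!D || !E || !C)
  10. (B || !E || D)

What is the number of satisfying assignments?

15

Split on B, then C.
  B=1, C=1: remaining (A,D,E,F) ∈ {(0,0,1,1); (1,0,1,0); (1,0,1,1)} — 3.
  B=1, C=0: forces D=1; A, E, F free → 2^3 = 8.
  B=0, C=1: remaining (A,D,E,F) ∈ {(0,0,0,1); (1,0,0,0); (1,0,0,1)} — 3.
  B=0, C=0: remaining (A,D,E,F) ∈ {(0,0,0,0)} — 1.
Total: 3 + 8 + 3 + 1 = 15.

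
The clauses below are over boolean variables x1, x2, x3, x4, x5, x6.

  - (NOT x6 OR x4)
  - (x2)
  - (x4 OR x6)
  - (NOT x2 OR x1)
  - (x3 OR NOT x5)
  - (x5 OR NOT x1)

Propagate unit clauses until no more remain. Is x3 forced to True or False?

True

Unit clause (x2) sets x2 = True.
In (x1 OR NOT x2), NOT x2 is now false; x1 must hold, so x1 = True.
(NOT x1 OR x5): since x1 = True, the clause reduces to (x5). x5 = True.
From (x3 OR NOT x5) and x5 = True: x3 = True.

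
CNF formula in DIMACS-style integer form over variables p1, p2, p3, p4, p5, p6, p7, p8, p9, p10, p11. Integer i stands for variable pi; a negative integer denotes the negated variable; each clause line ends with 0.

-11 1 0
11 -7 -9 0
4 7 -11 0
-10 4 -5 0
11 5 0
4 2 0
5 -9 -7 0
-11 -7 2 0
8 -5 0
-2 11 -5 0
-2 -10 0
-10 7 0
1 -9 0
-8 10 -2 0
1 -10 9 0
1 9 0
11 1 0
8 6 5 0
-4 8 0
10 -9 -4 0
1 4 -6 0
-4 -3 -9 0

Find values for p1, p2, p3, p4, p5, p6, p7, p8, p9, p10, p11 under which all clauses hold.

p1=True, p2=False, p3=True, p4=True, p5=True, p6=True, p7=True, p8=True, p9=False, p10=True, p11=False

Check each clause:
  1. {p1, ¬p11} — p1 is true.
  2. {¬p9, p11, ¬p7} — ¬p9 is true.
  3. {p7, p4, ¬p11} — p4 is true.
  4. {¬p5, ¬p10, p4} — p4 is true.
  5. {p11, p5} — p5 is true.
  6. {p2, p4} — p4 is true.
  7. {¬p9, p5, ¬p7} — p5 is true.
  8. {p2, ¬p7, ¬p11} — ¬p11 is true.
  9. {¬p5, p8} — p8 is true.
  10. {¬p2, ¬p5, p11} — ¬p2 is true.
  11. {¬p10, ¬p2} — ¬p2 is true.
  12. {p7, ¬p10} — p7 is true.
  13. {p1, ¬p9} — p1 is true.
  14. {¬p2, p10, ¬p8} — p10 is true.
  15. {p9, p1, ¬p10} — p1 is true.
  16. {p1, p9} — p1 is true.
  17. {p1, p11} — p1 is true.
  18. {p8, p6, p5} — p8 is true.
  19. {p8, ¬p4} — p8 is true.
  20. {¬p4, ¬p9, p10} — p10 is true.
  21. {p1, p4, ¬p6} — p1 is true.
  22. {¬p3, ¬p9, ¬p4} — ¬p9 is true.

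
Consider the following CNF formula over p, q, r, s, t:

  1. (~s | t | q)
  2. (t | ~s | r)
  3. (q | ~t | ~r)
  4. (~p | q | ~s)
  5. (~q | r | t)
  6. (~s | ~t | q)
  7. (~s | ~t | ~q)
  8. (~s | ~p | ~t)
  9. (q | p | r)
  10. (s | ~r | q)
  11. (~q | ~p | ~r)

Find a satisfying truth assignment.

p = T, q = T, r = F, s = F, t = T

Check each clause:
  1. (q | ~s | t) — q is true.
  2. (~s | t | r) — ~s is true.
  3. (~t | q | ~r) — q is true.
  4. (q | ~p | ~s) — q is true.
  5. (~q | r | t) — t is true.
  6. (~t | q | ~s) — q is true.
  7. (~q | ~s | ~t) — ~s is true.
  8. (~s | ~t | ~p) — ~s is true.
  9. (q | r | p) — p is true.
  10. (s | q | ~r) — q is true.
  11. (~p | ~r | ~q) — ~r is true.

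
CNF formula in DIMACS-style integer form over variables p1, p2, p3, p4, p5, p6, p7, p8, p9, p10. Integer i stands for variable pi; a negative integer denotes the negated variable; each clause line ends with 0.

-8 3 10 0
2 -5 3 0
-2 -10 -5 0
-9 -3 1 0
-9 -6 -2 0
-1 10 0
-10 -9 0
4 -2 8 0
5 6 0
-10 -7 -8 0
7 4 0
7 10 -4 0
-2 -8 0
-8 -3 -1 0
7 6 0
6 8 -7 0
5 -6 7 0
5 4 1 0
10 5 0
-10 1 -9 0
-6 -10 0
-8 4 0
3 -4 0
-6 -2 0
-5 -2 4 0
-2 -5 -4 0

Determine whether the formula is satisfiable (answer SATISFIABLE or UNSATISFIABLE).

SATISFIABLE

Pure literal: p9 appears only negated; assign p9 = False.
Set p1 = False and propagate.
Try p2 = False.
The remaining clauses are satisfied by p3 = True, p4 = True, p5 = True, p6 = True, p7 = True, p8 = False, p10 = False.
So p1 = F  p2 = F  p3 = T  p4 = T  p5 = T  p6 = T  p7 = T  p8 = F  p9 = F  p10 = F is a satisfying assignment.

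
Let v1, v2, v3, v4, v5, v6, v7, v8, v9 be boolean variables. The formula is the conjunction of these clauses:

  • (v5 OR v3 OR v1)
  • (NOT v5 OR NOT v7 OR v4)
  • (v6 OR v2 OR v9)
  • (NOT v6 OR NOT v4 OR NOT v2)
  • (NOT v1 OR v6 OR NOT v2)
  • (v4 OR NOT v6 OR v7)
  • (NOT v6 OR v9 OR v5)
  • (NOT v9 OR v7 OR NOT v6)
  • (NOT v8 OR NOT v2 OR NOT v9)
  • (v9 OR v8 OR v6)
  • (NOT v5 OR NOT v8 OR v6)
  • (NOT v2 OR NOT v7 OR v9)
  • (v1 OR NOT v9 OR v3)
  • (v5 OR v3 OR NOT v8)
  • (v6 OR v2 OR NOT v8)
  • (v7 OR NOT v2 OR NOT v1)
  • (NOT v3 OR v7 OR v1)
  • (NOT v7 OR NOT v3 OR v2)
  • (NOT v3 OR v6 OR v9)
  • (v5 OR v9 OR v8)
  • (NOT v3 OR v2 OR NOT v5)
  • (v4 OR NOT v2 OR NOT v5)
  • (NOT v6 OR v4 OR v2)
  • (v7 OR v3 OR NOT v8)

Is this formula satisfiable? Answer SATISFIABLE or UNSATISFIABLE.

Branch on v1: take v1 = True.
For the remaining variables, v2 = False, v3 = False, v4 = True, v5 = True, v6 = False, v7 = False, v8 = False, v9 = True works.
So v1=True, v2=False, v3=False, v4=True, v5=True, v6=False, v7=False, v8=False, v9=True is a satisfying assignment.

SATISFIABLE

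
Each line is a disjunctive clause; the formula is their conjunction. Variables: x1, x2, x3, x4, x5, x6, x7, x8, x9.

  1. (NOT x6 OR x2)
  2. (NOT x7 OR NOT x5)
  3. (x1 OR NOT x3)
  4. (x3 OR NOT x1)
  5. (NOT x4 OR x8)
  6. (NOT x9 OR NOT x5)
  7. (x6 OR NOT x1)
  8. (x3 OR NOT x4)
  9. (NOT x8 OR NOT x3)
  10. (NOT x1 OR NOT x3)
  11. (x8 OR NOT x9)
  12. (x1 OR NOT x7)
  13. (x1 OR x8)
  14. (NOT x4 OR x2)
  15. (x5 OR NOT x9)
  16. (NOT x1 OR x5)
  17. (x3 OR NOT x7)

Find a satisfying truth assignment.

x1 = False  x2 = False  x3 = False  x4 = False  x5 = False  x6 = False  x7 = False  x8 = True  x9 = False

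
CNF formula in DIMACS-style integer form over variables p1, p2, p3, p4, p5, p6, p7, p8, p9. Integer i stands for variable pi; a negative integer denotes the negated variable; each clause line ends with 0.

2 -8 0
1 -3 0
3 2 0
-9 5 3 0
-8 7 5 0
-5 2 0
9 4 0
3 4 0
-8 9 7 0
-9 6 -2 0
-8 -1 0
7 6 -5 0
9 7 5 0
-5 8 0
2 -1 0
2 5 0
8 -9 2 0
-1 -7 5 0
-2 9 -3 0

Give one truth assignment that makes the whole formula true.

p1 = False, p2 = True, p3 = False, p4 = True, p5 = False, p6 = False, p7 = True, p8 = False, p9 = False

Check each clause:
  1. (!p8 || p2) — !p8 is true.
  2. (!p3 || p1) — !p3 is true.
  3. (p3 || p2) — p2 is true.
  4. (p3 || !p9 || p5) — !p9 is true.
  5. (!p8 || p5 || p7) — !p8 is true.
  6. (!p5 || p2) — p2 is true.
  7. (p9 || p4) — p4 is true.
  8. (p3 || p4) — p4 is true.
  9. (!p8 || p9 || p7) — !p8 is true.
  10. (!p9 || p6 || !p2) — !p9 is true.
  11. (!p8 || !p1) — !p8 is true.
  12. (p7 || !p5 || p6) — !p5 is true.
  13. (p9 || p5 || p7) — p7 is true.
  14. (!p5 || p8) — !p5 is true.
  15. (!p1 || p2) — p2 is true.
  16. (p5 || p2) — p2 is true.
  17. (p8 || p2 || !p9) — p2 is true.
  18. (!p1 || !p7 || p5) — !p1 is true.
  19. (!p2 || !p3 || p9) — !p3 is true.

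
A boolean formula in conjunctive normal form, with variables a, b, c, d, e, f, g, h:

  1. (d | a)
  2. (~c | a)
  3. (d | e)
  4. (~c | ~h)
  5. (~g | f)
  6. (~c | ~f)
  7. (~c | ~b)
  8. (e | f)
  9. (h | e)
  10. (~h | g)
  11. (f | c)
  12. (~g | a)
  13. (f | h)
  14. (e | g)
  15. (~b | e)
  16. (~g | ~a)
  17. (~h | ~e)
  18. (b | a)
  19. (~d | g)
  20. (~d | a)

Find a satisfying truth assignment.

Try a = True.
  then g is forced to False.
  then h is forced to False.
  then e is forced to True.
  then f is forced to True.
  then c is forced to False.
  then d is forced to False.
b is now unconstrained; take b = False.
Every clause has at least one true literal under this assignment.

a = True  b = False  c = False  d = False  e = True  f = True  g = False  h = False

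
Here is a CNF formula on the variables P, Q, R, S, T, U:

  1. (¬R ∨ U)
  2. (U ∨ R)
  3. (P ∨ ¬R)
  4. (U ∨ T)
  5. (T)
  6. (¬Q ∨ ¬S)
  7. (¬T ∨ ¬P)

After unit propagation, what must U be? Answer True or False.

True

Unit clause (T) sets T = True.
(¬T ∨ ¬P) with T = True leaves only ¬P, so P = False.
(¬R ∨ P) with P = False leaves only ¬R, so R = False.
(R ∨ U): since R = False, the clause reduces to (U). U = True.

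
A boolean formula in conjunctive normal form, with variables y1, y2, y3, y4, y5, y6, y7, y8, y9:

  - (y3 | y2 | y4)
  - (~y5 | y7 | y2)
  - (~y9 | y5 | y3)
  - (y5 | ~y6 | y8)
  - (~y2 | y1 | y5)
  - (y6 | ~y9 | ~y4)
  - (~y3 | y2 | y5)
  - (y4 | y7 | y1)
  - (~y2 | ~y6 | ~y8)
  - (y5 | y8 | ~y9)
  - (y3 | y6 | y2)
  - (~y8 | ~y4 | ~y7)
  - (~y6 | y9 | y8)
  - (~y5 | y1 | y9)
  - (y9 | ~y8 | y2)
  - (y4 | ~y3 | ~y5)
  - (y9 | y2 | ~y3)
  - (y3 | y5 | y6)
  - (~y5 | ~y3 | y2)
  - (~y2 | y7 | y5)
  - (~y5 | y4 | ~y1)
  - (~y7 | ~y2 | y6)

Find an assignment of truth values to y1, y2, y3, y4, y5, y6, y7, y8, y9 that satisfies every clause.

y1=True  y2=True  y3=False  y4=True  y5=True  y6=True  y7=False  y8=False  y9=True

Check each clause:
  1. (y2 | y4 | y3) — y2 is true.
  2. (y7 | y2 | ~y5) — y2 is true.
  3. (y3 | ~y9 | y5) — y5 is true.
  4. (y8 | ~y6 | y5) — y5 is true.
  5. (y5 | y1 | ~y2) — y1 is true.
  6. (y6 | ~y9 | ~y4) — y6 is true.
  7. (y2 | ~y3 | y5) — y2 is true.
  8. (y7 | y4 | y1) — y1 is true.
  9. (~y2 | ~y8 | ~y6) — ~y8 is true.
  10. (~y9 | y8 | y5) — y5 is true.
  11. (y3 | y6 | y2) — y2 is true.
  12. (~y7 | ~y4 | ~y8) — ~y8 is true.
  13. (y9 | y8 | ~y6) — y9 is true.
  14. (y1 | ~y5 | y9) — y9 is true.
  15. (~y8 | y2 | y9) — ~y8 is true.
  16. (~y5 | ~y3 | y4) — y4 is true.
  17. (~y3 | y9 | y2) — y9 is true.
  18. (y5 | y6 | y3) — y5 is true.
  19. (~y5 | ~y3 | y2) — y2 is true.
  20. (~y2 | y5 | y7) — y5 is true.
  21. (y4 | ~y1 | ~y5) — y4 is true.
  22. (~y2 | ~y7 | y6) — ~y7 is true.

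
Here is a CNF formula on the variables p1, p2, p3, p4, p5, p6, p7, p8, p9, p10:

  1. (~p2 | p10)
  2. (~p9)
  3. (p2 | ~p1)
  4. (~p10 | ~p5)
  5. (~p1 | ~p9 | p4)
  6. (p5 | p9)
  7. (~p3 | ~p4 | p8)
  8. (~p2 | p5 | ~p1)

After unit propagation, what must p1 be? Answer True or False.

False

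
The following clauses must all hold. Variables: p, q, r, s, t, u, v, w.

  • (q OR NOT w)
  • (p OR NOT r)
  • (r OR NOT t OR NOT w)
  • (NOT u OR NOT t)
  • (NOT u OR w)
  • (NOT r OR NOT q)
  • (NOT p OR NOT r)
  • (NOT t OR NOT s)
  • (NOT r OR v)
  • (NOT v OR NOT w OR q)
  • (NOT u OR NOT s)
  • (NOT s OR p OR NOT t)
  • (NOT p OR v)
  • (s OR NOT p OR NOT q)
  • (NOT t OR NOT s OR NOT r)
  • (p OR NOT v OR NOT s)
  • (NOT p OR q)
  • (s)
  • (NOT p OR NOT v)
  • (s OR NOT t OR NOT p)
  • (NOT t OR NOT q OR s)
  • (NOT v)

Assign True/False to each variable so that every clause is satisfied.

p=False, q=False, r=False, s=True, t=False, u=False, v=False, w=False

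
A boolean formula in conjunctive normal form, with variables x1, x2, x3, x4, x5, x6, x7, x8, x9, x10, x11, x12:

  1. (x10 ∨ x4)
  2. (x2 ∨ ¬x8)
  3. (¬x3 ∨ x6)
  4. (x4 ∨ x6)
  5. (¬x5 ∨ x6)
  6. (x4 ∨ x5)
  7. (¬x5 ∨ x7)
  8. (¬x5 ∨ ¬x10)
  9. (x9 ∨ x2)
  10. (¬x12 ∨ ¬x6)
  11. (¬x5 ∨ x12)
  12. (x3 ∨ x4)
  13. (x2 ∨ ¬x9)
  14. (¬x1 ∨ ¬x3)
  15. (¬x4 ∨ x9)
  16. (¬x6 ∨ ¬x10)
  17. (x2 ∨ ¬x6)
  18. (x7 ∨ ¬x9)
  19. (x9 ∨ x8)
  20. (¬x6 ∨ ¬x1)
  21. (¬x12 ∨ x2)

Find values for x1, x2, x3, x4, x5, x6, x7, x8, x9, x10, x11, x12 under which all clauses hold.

x1=False, x2=True, x3=False, x4=True, x5=False, x6=False, x7=True, x8=False, x9=True, x10=True, x11=True, x12=True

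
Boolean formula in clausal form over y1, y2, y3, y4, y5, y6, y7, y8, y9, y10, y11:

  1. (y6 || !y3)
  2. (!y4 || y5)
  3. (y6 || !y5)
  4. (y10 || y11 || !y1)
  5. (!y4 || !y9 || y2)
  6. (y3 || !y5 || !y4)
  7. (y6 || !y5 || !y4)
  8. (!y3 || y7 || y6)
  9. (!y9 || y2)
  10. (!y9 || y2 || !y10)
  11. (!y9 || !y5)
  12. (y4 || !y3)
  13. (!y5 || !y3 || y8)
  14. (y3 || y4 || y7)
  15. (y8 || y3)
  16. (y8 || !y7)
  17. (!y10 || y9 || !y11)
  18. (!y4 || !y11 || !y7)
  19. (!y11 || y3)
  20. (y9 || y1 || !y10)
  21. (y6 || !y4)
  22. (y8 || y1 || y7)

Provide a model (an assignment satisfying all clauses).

y1=True, y2=False, y3=True, y4=True, y5=True, y6=True, y7=False, y8=True, y9=False, y10=True, y11=False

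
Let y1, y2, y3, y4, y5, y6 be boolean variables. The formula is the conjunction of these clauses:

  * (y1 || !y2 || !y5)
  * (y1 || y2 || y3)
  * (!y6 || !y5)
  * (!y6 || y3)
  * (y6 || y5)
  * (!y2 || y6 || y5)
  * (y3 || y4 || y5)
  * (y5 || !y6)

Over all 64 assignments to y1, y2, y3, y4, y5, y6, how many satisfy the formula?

10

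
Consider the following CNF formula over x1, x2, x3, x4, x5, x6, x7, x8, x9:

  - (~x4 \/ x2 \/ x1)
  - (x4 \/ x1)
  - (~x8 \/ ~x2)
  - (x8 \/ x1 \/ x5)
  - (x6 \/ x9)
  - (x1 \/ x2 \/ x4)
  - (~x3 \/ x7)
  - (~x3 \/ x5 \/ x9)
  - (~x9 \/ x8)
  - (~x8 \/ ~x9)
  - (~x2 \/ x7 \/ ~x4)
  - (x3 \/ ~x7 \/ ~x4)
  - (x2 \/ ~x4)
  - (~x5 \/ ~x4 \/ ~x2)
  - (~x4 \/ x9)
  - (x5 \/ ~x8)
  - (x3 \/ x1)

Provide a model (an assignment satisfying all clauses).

x1=1, x2=1, x3=0, x4=0, x5=0, x6=1, x7=1, x8=0, x9=0

Check each clause:
  1. (x2 \/ ~x4 \/ x1) — x1 is true.
  2. (x4 \/ x1) — x1 is true.
  3. (~x8 \/ ~x2) — ~x8 is true.
  4. (x5 \/ x8 \/ x1) — x1 is true.
  5. (x9 \/ x6) — x6 is true.
  6. (x1 \/ x2 \/ x4) — x1 is true.
  7. (~x3 \/ x7) — ~x3 is true.
  8. (x5 \/ ~x3 \/ x9) — ~x3 is true.
  9. (x8 \/ ~x9) — ~x9 is true.
  10. (~x9 \/ ~x8) — ~x8 is true.
  11. (x7 \/ ~x2 \/ ~x4) — ~x4 is true.
  12. (~x7 \/ ~x4 \/ x3) — ~x4 is true.
  13. (x2 \/ ~x4) — x2 is true.
  14. (~x4 \/ ~x5 \/ ~x2) — ~x5 is true.
  15. (x9 \/ ~x4) — ~x4 is true.
  16. (x5 \/ ~x8) — ~x8 is true.
  17. (x3 \/ x1) — x1 is true.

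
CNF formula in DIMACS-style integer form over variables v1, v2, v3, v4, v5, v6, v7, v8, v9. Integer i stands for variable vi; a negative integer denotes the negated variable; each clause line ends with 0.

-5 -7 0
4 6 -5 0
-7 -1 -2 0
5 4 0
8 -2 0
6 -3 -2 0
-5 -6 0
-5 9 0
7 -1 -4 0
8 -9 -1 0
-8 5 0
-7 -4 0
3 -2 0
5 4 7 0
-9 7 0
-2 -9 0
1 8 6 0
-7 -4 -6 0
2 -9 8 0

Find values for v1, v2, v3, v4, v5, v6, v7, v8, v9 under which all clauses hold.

v1=0, v2=0, v3=0, v4=1, v5=0, v6=1, v7=0, v8=0, v9=0

Check each clause:
  1. (NOT v7 OR NOT v5) — NOT v7 is true.
  2. (v4 OR NOT v5 OR v6) — NOT v5 is true.
  3. (NOT v2 OR NOT v7 OR NOT v1) — NOT v7 is true.
  4. (v4 OR v5) — v4 is true.
  5. (NOT v2 OR v8) — NOT v2 is true.
  6. (NOT v2 OR NOT v3 OR v6) — NOT v3 is true.
  7. (NOT v6 OR NOT v5) — NOT v5 is true.
  8. (v9 OR NOT v5) — NOT v5 is true.
  9. (v7 OR NOT v1 OR NOT v4) — NOT v1 is true.
  10. (v8 OR NOT v9 OR NOT v1) — NOT v1 is true.
  11. (NOT v8 OR v5) — NOT v8 is true.
  12. (NOT v7 OR NOT v4) — NOT v7 is true.
  13. (v3 OR NOT v2) — NOT v2 is true.
  14. (v7 OR v4 OR v5) — v4 is true.
  15. (NOT v9 OR v7) — NOT v9 is true.
  16. (NOT v2 OR NOT v9) — NOT v2 is true.
  17. (v6 OR v1 OR v8) — v6 is true.
  18. (NOT v4 OR NOT v7 OR NOT v6) — NOT v7 is true.
  19. (v8 OR v2 OR NOT v9) — NOT v9 is true.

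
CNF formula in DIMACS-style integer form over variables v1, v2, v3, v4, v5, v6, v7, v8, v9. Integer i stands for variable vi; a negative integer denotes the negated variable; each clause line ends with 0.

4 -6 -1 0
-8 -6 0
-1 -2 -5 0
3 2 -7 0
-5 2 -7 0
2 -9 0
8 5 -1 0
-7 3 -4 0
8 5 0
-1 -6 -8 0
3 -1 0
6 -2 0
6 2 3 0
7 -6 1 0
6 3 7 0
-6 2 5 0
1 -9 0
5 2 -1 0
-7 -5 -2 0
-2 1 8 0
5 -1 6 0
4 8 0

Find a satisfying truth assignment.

v1=T, v2=F, v3=T, v4=T, v5=T, v6=T, v7=F, v8=F, v9=F

Check each clause:
  1. (v4 || !v1 || !v6) — v4 is true.
  2. (!v6 || !v8) — !v8 is true.
  3. (!v1 || !v2 || !v5) — !v2 is true.
  4. (!v7 || v2 || v3) — !v7 is true.
  5. (!v7 || v2 || !v5) — !v7 is true.
  6. (!v9 || v2) — !v9 is true.
  7. (v8 || !v1 || v5) — v5 is true.
  8. (!v7 || !v4 || v3) — !v7 is true.
  9. (v8 || v5) — v5 is true.
  10. (!v1 || !v8 || !v6) — !v8 is true.
  11. (!v1 || v3) — v3 is true.
  12. (v6 || !v2) — !v2 is true.
  13. (v3 || v2 || v6) — v3 is true.
  14. (v7 || !v6 || v1) — v1 is true.
  15. (v7 || v6 || v3) — v3 is true.
  16. (v2 || v5 || !v6) — v5 is true.
  17. (!v9 || v1) — v1 is true.
  18. (!v1 || v2 || v5) — v5 is true.
  19. (!v7 || !v5 || !v2) — !v7 is true.
  20. (v1 || !v2 || v8) — v1 is true.
  21. (!v1 || v6 || v5) — v5 is true.
  22. (v8 || v4) — v4 is true.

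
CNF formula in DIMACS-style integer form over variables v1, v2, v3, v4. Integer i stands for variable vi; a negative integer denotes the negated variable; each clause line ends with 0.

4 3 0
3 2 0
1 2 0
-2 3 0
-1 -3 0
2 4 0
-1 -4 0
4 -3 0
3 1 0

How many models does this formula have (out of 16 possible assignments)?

1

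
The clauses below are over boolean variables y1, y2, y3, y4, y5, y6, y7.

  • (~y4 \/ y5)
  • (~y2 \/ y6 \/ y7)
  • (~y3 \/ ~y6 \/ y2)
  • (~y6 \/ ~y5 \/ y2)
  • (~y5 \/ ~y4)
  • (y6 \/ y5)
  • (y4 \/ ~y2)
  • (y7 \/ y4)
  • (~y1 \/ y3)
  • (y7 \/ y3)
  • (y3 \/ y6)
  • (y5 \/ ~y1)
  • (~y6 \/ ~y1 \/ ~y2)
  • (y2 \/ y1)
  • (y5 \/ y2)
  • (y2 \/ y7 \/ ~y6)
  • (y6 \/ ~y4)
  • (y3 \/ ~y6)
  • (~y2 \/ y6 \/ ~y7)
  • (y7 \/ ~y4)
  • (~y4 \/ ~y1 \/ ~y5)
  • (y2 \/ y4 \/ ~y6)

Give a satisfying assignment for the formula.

y1=T, y2=F, y3=T, y4=F, y5=T, y6=F, y7=T

Try y1 = True.
  then y3 is forced to True.
  then y5 is forced to True.
  then y4 is forced to False.
  then y2 is forced to False.
  then y6 is forced to False.
  then y7 is forced to True.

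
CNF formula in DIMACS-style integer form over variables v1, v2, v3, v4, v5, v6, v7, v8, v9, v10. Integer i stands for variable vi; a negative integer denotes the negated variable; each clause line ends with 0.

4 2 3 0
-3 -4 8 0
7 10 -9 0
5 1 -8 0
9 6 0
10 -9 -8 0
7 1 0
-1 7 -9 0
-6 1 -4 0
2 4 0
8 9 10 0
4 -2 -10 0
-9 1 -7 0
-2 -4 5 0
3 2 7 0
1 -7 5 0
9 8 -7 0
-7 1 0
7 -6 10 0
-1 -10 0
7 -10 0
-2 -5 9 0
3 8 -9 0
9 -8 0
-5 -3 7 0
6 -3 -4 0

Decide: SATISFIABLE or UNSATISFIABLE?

SATISFIABLE

Set v1 = True and propagate.
  then v10 is forced to False.
Set v2 = True and propagate.
Set v3 = True and propagate.
The remaining clauses are satisfied by v4 = False, v5 = False, v6 = False, v7 = True, v8 = False, v9 = True.
So v1 = T, v2 = T, v3 = T, v4 = F, v5 = F, v6 = F, v7 = T, v8 = F, v9 = T, v10 = F is a satisfying assignment.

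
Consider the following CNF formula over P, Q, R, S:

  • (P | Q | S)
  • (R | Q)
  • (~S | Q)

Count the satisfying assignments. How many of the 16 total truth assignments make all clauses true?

Case analysis on Q and S:
  Q=T, S=T: remaining (P,R) ∈ {(F,F); (F,T); (T,F); (T,T)} — 4.
  Q=T, S=F: remaining (P,R) ∈ {(F,F); (F,T); (T,F); (T,T)} — 4.
  Q=F, S=T: a clause becomes empty — 0.
  Q=F, S=F: remaining (P,R) ∈ {(T,T)} — 1.
Total: 4 + 4 + 0 + 1 = 9.

9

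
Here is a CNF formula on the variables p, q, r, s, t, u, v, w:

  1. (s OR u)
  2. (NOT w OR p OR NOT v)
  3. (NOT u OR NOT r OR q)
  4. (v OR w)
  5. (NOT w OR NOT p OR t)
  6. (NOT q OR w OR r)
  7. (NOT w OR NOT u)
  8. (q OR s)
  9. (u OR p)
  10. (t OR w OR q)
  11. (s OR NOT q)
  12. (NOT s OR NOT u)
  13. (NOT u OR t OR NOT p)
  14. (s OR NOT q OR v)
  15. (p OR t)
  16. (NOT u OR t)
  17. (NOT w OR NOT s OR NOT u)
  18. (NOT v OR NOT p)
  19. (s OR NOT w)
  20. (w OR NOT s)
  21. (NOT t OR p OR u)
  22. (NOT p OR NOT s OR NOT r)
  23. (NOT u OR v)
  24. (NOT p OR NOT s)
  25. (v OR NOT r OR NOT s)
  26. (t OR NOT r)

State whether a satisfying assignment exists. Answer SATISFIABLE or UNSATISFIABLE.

UNSATISFIABLE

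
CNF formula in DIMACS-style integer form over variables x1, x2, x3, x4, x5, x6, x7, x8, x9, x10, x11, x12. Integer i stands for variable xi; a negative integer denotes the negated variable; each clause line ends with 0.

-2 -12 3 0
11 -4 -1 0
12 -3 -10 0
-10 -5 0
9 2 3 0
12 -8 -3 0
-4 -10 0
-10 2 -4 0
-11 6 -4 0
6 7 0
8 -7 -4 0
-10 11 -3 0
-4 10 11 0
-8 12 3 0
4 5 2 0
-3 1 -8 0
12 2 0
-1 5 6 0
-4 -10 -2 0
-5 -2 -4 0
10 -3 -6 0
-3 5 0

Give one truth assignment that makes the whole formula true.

x1 = T  x2 = T  x3 = F  x4 = F  x5 = F  x6 = T  x7 = F  x8 = F  x9 = F  x10 = T  x11 = T  x12 = F

Check each clause:
  1. (~x12 | x3 | ~x2) — ~x12 is true.
  2. (~x1 | ~x4 | x11) — x11 is true.
  3. (~x3 | ~x10 | x12) — ~x3 is true.
  4. (~x10 | ~x5) — ~x5 is true.
  5. (x3 | x2 | x9) — x2 is true.
  6. (x12 | ~x8 | ~x3) — ~x8 is true.
  7. (~x4 | ~x10) — ~x4 is true.
  8. (~x4 | x2 | ~x10) — x2 is true.
  9. (~x11 | x6 | ~x4) — ~x4 is true.
  10. (x6 | x7) — x6 is true.
  11. (~x7 | x8 | ~x4) — ~x7 is true.
  12. (~x3 | ~x10 | x11) — x11 is true.
  13. (x11 | ~x4 | x10) — x10 is true.
  14. (~x8 | x3 | x12) — ~x8 is true.
  15. (x5 | x2 | x4) — x2 is true.
  16. (x1 | ~x8 | ~x3) — ~x8 is true.
  17. (x12 | x2) — x2 is true.
  18. (x6 | ~x1 | x5) — x6 is true.
  19. (~x4 | ~x2 | ~x10) — ~x4 is true.
  20. (~x4 | ~x5 | ~x2) — ~x5 is true.
  21. (x10 | ~x3 | ~x6) — x10 is true.
  22. (x5 | ~x3) — ~x3 is true.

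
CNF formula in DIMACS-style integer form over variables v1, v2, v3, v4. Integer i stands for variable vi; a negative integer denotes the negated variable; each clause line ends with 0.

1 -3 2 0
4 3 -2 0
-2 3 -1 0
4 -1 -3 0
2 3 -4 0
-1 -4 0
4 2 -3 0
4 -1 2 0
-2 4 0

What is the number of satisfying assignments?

Satisfying assignments:
  v1=F v2=F v3=F v4=F
  v1=F v2=T v3=F v4=T
  v1=F v2=T v3=T v4=T
That's 3 in total.

3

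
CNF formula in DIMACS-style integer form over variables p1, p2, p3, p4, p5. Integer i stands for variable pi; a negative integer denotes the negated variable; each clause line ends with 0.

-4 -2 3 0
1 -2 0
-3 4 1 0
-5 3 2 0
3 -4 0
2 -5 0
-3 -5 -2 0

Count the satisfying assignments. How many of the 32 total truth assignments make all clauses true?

9

Case analysis on p2 and p3:
  p2=1, p3=1: remaining (p1,p4,p5) ∈ {(1,0,0); (1,1,0)} — 2.
  p2=1, p3=0: remaining (p1,p4,p5) ∈ {(1,0,0); (1,0,1)} — 2.
  p2=0, p3=1: remaining (p1,p4,p5) ∈ {(0,1,0); (1,0,0); (1,1,0)} — 3.
  p2=0, p3=0: remaining (p1,p4,p5) ∈ {(0,0,0); (1,0,0)} — 2.
Total: 2 + 2 + 3 + 2 = 9.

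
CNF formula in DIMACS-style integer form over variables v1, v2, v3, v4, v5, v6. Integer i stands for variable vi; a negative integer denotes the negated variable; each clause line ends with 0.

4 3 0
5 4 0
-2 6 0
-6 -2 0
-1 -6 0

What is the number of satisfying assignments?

15

Case analysis on v6 and v2:
  v6=T, v2=T: a clause becomes empty — 0.
  v6=T, v2=F: 5 of the 16 assignments to (v1,v3,v4,v5) work.
  v6=F, v2=T: a clause becomes empty — 0.
  v6=F, v2=F: v1 free; 5 ways for (v3,v4,v5) × 2^1 = 10.
Total: 0 + 5 + 0 + 10 = 15.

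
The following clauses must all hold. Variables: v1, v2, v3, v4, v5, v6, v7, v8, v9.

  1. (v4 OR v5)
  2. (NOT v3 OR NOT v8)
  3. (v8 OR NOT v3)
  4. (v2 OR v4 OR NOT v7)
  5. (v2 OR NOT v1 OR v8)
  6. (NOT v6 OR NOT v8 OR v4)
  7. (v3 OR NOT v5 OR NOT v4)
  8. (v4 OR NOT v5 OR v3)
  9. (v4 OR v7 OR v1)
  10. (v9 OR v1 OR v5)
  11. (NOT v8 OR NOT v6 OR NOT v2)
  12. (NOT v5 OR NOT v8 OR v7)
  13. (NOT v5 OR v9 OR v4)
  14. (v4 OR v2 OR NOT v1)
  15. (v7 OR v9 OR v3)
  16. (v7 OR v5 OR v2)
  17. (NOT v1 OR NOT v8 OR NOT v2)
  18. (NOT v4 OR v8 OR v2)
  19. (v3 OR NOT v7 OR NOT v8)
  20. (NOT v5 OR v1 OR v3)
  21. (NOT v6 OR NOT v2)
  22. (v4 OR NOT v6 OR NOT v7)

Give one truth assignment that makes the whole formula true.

Pure literal: v6 appears only negated; assign v6 = False.
Pure literal: v9 appears only positively; assign v9 = True.
Set v1 = False and propagate.
Try v2 = True.
Branch on v3: take v3 = False.
  then v5 is forced to False.
  then v4 is forced to True.
For the remaining variables, v7 = False, v8 = False works.
Every clause has at least one true literal under this assignment.
Check each clause:
  1. (v4 OR v5) — v4 is true.
  2. (NOT v3 OR NOT v8) — NOT v8 is true.
  3. (NOT v3 OR v8) — NOT v3 is true.
  4. (v2 OR NOT v7 OR v4) — NOT v7 is true.
  5. (v8 OR NOT v1 OR v2) — v2 is true.
  6. (v4 OR NOT v8 OR NOT v6) — NOT v8 is true.
  7. (NOT v5 OR v3 OR NOT v4) — NOT v5 is true.
  8. (v4 OR v3 OR NOT v5) — NOT v5 is true.
  9. (v7 OR v1 OR v4) — v4 is true.
  10. (v9 OR v1 OR v5) — v9 is true.
  11. (NOT v6 OR NOT v8 OR NOT v2) — NOT v8 is true.
  12. (NOT v5 OR NOT v8 OR v7) — NOT v8 is true.
  13. (v9 OR v4 OR NOT v5) — v9 is true.
  14. (v2 OR NOT v1 OR v4) — v2 is true.
  15. (v9 OR v7 OR v3) — v9 is true.
  16. (v5 OR v2 OR v7) — v2 is true.
  17. (NOT v2 OR NOT v1 OR NOT v8) — NOT v8 is true.
  18. (v2 OR v8 OR NOT v4) — v2 is true.
  19. (v3 OR NOT v7 OR NOT v8) — NOT v8 is true.
  20. (v3 OR v1 OR NOT v5) — NOT v5 is true.
  21. (NOT v6 OR NOT v2) — NOT v6 is true.
  22. (NOT v6 OR v4 OR NOT v7) — NOT v7 is true.

v1=F, v2=T, v3=F, v4=T, v5=F, v6=F, v7=F, v8=F, v9=T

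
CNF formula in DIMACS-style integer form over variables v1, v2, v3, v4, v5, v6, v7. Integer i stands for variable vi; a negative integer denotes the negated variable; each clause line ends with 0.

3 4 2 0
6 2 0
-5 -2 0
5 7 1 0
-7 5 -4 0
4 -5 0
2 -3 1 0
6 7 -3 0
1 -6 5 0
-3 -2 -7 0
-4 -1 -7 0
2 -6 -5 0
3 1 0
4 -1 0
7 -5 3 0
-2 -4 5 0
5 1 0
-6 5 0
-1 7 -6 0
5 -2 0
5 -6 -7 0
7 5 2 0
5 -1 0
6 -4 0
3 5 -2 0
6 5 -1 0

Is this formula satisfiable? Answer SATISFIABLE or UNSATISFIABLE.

UNSATISFIABLE

v5 = True:
  propagation gives v2=False, v6=True; an empty clause results — contradiction.
v5 = False:
  propagation gives v1=True; an empty clause results — contradiction.
Every branch closes, so no satisfying assignment exists.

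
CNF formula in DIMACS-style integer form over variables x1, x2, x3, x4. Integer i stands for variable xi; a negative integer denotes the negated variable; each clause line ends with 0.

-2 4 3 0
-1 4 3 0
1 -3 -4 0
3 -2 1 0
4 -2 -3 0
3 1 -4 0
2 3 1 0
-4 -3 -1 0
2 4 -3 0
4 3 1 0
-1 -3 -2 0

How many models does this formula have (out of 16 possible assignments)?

2

The models are:
  x1=T x2=F x3=F x4=T
  x1=T x2=T x3=F x4=T
That's 2 in total.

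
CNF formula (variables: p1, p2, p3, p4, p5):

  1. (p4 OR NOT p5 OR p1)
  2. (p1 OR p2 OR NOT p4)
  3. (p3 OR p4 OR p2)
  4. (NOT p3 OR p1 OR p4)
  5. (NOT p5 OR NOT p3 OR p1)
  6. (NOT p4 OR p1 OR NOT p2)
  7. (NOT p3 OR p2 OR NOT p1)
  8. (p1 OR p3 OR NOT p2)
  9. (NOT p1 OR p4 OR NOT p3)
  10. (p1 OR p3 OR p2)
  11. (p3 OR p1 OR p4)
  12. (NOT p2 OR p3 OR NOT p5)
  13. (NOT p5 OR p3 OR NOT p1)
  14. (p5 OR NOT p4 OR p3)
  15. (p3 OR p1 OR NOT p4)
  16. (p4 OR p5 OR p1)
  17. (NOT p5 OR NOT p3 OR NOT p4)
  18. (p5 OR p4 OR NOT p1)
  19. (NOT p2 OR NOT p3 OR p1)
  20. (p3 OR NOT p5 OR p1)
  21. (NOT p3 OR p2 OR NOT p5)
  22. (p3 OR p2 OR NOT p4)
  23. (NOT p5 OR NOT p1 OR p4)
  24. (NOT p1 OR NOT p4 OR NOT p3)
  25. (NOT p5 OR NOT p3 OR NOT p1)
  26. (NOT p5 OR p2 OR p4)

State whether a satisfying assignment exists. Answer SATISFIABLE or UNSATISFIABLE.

p1 = True:
  p3 = True:
    propagation gives p2=True, p4=True; an empty clause results — contradiction.
  p3 = False:
    propagation gives p5=False, p4=False; an empty clause results — contradiction.
p1 = False:
  p3 = True:
    propagation gives p4=True, p2=True; an empty clause results — contradiction.
  p3 = False:
    propagation gives p2=False; an empty clause results — contradiction.
Every branch closes, so no satisfying assignment exists.

UNSATISFIABLE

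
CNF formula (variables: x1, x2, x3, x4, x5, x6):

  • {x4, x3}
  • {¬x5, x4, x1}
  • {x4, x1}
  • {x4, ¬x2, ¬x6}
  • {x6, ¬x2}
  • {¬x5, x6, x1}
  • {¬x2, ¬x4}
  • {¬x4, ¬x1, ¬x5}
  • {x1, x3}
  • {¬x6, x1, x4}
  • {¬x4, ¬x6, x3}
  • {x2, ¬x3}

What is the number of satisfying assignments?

1

Satisfying assignments:
  x1=1 x2=0 x3=0 x4=1 x5=0 x6=0
That's 1 in total.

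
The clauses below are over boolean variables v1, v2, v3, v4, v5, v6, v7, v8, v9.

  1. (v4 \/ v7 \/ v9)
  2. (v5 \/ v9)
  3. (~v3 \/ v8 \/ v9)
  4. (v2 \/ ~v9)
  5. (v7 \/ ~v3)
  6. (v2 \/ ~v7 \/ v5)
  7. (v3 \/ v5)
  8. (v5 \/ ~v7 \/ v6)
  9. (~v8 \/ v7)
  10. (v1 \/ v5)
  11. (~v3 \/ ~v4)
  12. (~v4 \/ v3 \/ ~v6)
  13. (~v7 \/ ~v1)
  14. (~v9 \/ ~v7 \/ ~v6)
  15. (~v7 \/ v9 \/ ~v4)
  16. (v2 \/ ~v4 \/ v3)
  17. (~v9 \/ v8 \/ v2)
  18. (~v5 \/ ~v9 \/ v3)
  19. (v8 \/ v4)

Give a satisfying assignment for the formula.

v1 = F, v2 = T, v3 = F, v4 = T, v5 = T, v6 = F, v7 = F, v8 = F, v9 = F

v2 occurs only positively in the remaining clauses — set v2 = True.
Branch on v1: take v1 = False.
  then v5 is forced to True.
The remaining clauses are satisfied by v3 = False, v4 = True, v6 = False, v7 = False, v8 = False, v9 = False.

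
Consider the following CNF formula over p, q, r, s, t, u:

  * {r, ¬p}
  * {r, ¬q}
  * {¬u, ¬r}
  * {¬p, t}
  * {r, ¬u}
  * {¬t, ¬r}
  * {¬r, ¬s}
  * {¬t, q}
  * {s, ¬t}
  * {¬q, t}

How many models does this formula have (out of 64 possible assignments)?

Satisfying assignments:
  p=F q=F r=F s=F t=F u=F
  p=F q=F r=F s=T t=F u=F
  p=F q=F r=T s=F t=F u=F
That's 3 in total.

3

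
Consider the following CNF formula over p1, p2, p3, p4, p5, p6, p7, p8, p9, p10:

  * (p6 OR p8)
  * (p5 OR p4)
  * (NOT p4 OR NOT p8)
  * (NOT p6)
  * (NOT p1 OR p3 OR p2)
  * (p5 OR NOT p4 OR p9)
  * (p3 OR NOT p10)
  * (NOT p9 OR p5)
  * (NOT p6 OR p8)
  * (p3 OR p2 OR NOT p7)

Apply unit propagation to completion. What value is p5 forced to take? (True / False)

True

(NOT p6) is a unit clause: p6 = False.
In (p8 OR p6), p6 is now false; p8 must hold, so p8 = True.
(NOT p8 OR NOT p4) with p8 = True leaves only NOT p4, so p4 = False.
(p5 OR p4): since p4 = False, the clause reduces to (p5). p5 = True.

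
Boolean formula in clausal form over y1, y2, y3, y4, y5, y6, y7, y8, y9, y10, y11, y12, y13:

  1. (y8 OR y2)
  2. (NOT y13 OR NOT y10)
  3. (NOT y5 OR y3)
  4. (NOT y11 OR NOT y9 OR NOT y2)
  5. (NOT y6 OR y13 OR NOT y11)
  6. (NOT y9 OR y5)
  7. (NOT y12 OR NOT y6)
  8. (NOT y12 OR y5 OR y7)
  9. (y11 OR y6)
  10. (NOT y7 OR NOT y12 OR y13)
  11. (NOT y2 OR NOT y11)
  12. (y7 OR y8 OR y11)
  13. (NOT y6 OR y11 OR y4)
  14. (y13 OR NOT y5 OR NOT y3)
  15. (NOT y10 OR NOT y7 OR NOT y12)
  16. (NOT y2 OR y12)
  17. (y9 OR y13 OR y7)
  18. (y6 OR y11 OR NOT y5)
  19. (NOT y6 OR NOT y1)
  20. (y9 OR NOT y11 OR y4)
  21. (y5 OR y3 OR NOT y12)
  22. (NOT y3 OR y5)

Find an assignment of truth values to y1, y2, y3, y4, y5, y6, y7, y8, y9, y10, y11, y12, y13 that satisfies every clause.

y1=True, y2=False, y3=True, y4=False, y5=True, y6=False, y7=True, y8=True, y9=True, y10=False, y11=True, y12=True, y13=True

y8 occurs only positively in the remaining clauses — set y8 = True.
y10 occurs only negated in the remaining clauses — set y10 = False.
Try y1 = True.
  then y6 is forced to False.
  then y11 is forced to True.
  then y2 is forced to False.
Set y3 = True and propagate.
  then y5 is forced to True.
  then y13 is forced to True.
The remaining clauses are satisfied by y4 = False, y7 = True, y9 = True, y12 = True.
Check each clause:
  1. (y2 OR y8) — y8 is true.
  2. (NOT y13 OR NOT y10) — NOT y10 is true.
  3. (y3 OR NOT y5) — y3 is true.
  4. (NOT y2 OR NOT y9 OR NOT y11) — NOT y2 is true.
  5. (y13 OR NOT y11 OR NOT y6) — NOT y6 is true.
  6. (y5 OR NOT y9) — y5 is true.
  7. (NOT y12 OR NOT y6) — NOT y6 is true.
  8. (NOT y12 OR y5 OR y7) — y5 is true.
  9. (y6 OR y11) — y11 is true.
  10. (NOT y12 OR NOT y7 OR y13) — y13 is true.
  11. (NOT y11 OR NOT y2) — NOT y2 is true.
  12. (y11 OR y8 OR y7) — y8 is true.
  13. (y11 OR NOT y6 OR y4) — NOT y6 is true.
  14. (y13 OR NOT y3 OR NOT y5) — y13 is true.
  15. (NOT y10 OR NOT y12 OR NOT y7) — NOT y10 is true.
  16. (NOT y2 OR y12) — y12 is true.
  17. (y13 OR y9 OR y7) — y9 is true.
  18. (y11 OR y6 OR NOT y5) — y11 is true.
  19. (NOT y1 OR NOT y6) — NOT y6 is true.
  20. (y9 OR NOT y11 OR y4) — y9 is true.
  21. (NOT y12 OR y5 OR y3) — y3 is true.
  22. (y5 OR NOT y3) — y5 is true.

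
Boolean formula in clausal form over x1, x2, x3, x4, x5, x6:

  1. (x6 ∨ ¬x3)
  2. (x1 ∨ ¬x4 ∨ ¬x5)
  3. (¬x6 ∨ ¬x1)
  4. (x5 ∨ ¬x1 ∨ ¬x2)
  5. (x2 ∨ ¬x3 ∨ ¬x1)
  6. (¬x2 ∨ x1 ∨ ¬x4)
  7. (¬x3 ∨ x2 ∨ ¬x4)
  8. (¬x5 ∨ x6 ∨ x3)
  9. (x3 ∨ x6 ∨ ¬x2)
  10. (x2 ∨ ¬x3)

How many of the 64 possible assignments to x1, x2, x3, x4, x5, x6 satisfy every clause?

Case analysis on x2 and x3:
  x2=1, x3=1: remaining (x1,x4,x5,x6) ∈ {(0,0,0,1); (0,0,1,1)} — 2.
  x2=1, x3=0: remaining (x1,x4,x5,x6) ∈ {(0,0,0,1); (0,0,1,1)} — 2.
  x2=0, x3=1: a clause becomes empty — 0.
  x2=0, x3=0: 7 of the 16 assignments to (x1,x4,x5,x6) work.
Total: 2 + 2 + 0 + 7 = 11.

11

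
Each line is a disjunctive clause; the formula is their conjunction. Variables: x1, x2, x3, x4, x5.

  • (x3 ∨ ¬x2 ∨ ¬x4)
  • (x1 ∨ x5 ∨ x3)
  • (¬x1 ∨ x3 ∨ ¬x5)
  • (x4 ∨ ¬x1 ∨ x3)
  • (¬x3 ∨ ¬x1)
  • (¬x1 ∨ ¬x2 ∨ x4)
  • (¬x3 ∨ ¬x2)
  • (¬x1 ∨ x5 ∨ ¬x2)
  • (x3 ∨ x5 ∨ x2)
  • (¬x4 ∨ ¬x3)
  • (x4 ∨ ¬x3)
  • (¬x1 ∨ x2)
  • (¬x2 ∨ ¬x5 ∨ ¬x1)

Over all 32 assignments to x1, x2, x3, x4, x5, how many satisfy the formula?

3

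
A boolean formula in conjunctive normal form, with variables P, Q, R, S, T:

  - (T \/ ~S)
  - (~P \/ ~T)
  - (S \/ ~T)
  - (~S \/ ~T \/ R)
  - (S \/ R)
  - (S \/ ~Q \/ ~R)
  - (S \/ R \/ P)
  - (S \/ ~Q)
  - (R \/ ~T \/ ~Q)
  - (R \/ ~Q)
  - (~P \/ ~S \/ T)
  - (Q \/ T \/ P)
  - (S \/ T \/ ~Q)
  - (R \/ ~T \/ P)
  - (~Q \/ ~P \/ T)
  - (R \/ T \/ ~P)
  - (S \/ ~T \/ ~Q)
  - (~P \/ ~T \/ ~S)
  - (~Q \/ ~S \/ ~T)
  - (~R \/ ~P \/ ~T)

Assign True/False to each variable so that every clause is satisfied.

P = 1, Q = 0, R = 1, S = 0, T = 0

Check each clause:
  1. (T \/ ~S) — ~S is true.
  2. (~T \/ ~P) — ~T is true.
  3. (S \/ ~T) — ~T is true.
  4. (~S \/ R \/ ~T) — R is true.
  5. (R \/ S) — R is true.
  6. (~R \/ S \/ ~Q) — ~Q is true.
  7. (S \/ P \/ R) — P is true.
  8. (S \/ ~Q) — ~Q is true.
  9. (~T \/ ~Q \/ R) — R is true.
  10. (~Q \/ R) — R is true.
  11. (T \/ ~P \/ ~S) — ~S is true.
  12. (Q \/ P \/ T) — P is true.
  13. (~Q \/ S \/ T) — ~Q is true.
  14. (R \/ P \/ ~T) — R is true.
  15. (~Q \/ T \/ ~P) — ~Q is true.
  16. (~P \/ R \/ T) — R is true.
  17. (~Q \/ ~T \/ S) — ~T is true.
  18. (~S \/ ~P \/ ~T) — ~T is true.
  19. (~S \/ ~T \/ ~Q) — ~T is true.
  20. (~T \/ ~P \/ ~R) — ~T is true.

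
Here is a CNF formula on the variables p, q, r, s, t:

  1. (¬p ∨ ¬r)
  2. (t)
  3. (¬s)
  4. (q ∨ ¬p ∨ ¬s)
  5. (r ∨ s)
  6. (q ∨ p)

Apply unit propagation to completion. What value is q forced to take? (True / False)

True

(t) is a unit clause: t = True.
Unit clause (¬s) sets s = False.
In (r ∨ s), s is now false; r must hold, so r = True.
(¬r ∨ ¬p) with r = True leaves only ¬p, so p = False.
(q ∨ p) with p = False leaves only q, so q = True.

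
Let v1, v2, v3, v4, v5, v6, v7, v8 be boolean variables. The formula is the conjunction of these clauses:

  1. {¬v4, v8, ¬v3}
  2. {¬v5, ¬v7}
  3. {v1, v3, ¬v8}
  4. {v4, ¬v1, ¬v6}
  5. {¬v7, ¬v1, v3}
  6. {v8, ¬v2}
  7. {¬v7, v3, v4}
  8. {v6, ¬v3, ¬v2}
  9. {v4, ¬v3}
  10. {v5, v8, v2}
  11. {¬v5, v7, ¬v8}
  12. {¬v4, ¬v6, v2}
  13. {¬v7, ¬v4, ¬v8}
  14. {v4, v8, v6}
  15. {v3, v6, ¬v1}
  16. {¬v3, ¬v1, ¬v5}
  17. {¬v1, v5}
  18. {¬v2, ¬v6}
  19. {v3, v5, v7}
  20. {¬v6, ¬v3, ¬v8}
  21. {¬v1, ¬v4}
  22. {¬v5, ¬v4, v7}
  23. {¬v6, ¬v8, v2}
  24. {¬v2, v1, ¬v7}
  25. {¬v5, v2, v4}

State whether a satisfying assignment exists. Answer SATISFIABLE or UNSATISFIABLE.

SATISFIABLE

Try v1 = False.
For the remaining variables, v2 = False, v3 = True, v4 = True, v5 = False, v6 = False, v7 = False, v8 = True works.
So v1 = False  v2 = False  v3 = True  v4 = True  v5 = False  v6 = False  v7 = False  v8 = True is a satisfying assignment.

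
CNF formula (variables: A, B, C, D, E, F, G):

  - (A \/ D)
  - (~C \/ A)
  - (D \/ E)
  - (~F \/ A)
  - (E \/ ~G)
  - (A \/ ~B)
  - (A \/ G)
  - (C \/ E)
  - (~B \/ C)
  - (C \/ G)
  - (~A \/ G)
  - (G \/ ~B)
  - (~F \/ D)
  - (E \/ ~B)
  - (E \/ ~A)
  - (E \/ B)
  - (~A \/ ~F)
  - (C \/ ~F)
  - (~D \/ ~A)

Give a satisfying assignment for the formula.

A=True, B=True, C=True, D=False, E=True, F=False, G=True

Pure literal: E appears only positively; assign E = True.
Pure literal: F appears only negated; assign F = False.
Try A = True.
  then G is forced to True.
  then D is forced to False.
Branch on B: take B = True.
  then C is forced to True.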